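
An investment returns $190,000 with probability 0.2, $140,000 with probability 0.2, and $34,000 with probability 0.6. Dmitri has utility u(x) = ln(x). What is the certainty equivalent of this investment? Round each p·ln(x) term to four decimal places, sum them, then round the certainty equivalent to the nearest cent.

E[u] = 0.2·ln(190000) + 0.2·ln(140000) + 0.6·ln(34000) = 2.4310 + 2.3699 + 6.2605 = 11.0614
CE = e^11.0614 ≈ 63665.62

$63,665.62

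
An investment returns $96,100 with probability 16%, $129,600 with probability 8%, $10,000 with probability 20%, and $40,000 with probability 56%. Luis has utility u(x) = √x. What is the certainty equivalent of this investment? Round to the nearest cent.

$44,268.16

E[u] = 0.16·√96100 + 0.08·√129600 + 0.2·√10000 + 0.56·√40000 = 0.16·310 + 0.08·360 + 0.2·100 + 0.56·200 = 210.4
CE = (210.4)² = 44268.16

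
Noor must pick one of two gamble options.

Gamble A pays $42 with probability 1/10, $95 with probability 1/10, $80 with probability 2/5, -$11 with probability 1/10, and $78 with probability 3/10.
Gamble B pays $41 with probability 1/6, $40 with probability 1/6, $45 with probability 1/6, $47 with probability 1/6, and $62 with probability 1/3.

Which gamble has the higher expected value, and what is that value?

Gamble A = 1/10 × 42 + 1/10 × 95 + 2/5 × 80 + 1/10 × (-11) + 3/10 × 78 = 4.2 + 9.5 + 32 − 1.1 + 23.4 = 68
Gamble B = 1/6 × 41 + 1/6 × 40 + 1/6 × 45 + 1/6 × 47 + 1/3 × 62 = 6.8333 + 6.6667 + 7.5 + 7.8333 + 20.6667 = 49.5

Gamble A ($68)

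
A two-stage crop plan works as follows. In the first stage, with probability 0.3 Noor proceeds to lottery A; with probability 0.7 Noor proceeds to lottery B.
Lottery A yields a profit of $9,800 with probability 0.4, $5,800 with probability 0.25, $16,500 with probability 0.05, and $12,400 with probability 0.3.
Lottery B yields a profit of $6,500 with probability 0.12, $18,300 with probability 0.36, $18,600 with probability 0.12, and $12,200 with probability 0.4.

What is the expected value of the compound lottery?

$13,110.50

EV(A) = 0.4 × 9800 + 0.25 × 5800 + 0.05 × 16500 + 0.3 × 12400 = 3920 + 1450 + 825 + 3720 = 9915
EV(B) = 0.12 × 6500 + 0.36 × 18300 + 0.12 × 18600 + 0.4 × 12200 = 780 + 6588 + 2232 + 4880 = 14480
Overall = 0.3 × 9915 + 0.7 × 14480 = 2974.5 + 10136 = 13110.5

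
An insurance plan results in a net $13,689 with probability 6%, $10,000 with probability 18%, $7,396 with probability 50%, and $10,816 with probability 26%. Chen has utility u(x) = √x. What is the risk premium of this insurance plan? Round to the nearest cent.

$95.10

E[u] = 0.06·√13689 + 0.18·√10000 + 0.5·√7396 + 0.26·√10816 = 0.06·117 + 0.18·100 + 0.5·86 + 0.26·104 = 95.06
CE = (95.06)² = 9036.4036
Risk premium = EV − CE = 9131.5 − 9036.4036 = 95.0964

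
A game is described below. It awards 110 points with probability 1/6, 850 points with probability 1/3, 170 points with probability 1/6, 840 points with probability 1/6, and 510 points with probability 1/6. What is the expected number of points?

555 points

EV = 1/6 × 110 + 1/3 × 850 + 1/6 × 170 + 1/6 × 840 + 1/6 × 510 = 18.3333 + 283.3333 + 28.3333 + 140 + 85 = 555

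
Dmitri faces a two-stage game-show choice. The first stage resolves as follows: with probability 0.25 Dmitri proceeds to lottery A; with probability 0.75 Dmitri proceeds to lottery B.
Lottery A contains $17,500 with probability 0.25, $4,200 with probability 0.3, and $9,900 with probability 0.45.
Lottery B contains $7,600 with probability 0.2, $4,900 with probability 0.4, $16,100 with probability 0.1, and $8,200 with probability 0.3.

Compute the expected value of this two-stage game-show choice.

EV(A) = 0.25 × 17500 + 0.3 × 4200 + 0.45 × 9900 = 4375 + 1260 + 4455 = 10090
EV(B) = 0.2 × 7600 + 0.4 × 4900 + 0.1 × 16100 + 0.3 × 8200 = 1520 + 1960 + 1610 + 2460 = 7550
Overall = 0.25 × 10090 + 0.75 × 7550 = 2522.5 + 5662.5 = 8185

$8,185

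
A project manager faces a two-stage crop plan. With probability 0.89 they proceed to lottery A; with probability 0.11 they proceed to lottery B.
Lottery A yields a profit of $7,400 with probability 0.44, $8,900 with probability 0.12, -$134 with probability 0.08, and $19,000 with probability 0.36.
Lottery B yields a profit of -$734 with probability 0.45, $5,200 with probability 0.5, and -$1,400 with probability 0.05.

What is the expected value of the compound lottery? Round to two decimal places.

$10,168.39

EV(A) = 0.44 × 7400 + 0.12 × 8900 + 0.08 × (-134) + 0.36 × 19000 = 3256 + 1068 − 10.72 + 6840 = 11153.28
EV(B) = 0.45 × (-734) + 0.5 × 5200 + 0.05 × (-1400) = -330.3 + 2600 − 70 = 2199.7
Overall = 0.89 × 11153.28 + 0.11 × 2199.7 = 9926.4192 + 241.967 = 10168.3862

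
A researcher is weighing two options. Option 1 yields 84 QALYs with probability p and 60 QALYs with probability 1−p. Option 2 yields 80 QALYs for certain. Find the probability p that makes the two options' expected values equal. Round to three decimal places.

p·84 + (1−p)·60 = 80
24p + 60 = 80
p = (80 − 60) / 24

p = 0.833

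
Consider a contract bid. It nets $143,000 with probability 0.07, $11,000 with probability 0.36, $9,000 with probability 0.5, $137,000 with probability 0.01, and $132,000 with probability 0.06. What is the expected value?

EV = 0.07 × 143000 + 0.36 × 11000 + 0.5 × 9000 + 0.01 × 137000 + 0.06 × 132000 = 10010 + 3960 + 4500 + 1370 + 7920 = 27760

$27,760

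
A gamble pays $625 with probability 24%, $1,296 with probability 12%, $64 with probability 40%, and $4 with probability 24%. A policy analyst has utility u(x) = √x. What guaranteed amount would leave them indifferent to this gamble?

E[u] = 0.24·√625 + 0.12·√1296 + 0.4·√64 + 0.24·√4 = 0.24·25 + 0.12·36 + 0.4·8 + 0.24·2 = 14
CE = (14)² = 196

$196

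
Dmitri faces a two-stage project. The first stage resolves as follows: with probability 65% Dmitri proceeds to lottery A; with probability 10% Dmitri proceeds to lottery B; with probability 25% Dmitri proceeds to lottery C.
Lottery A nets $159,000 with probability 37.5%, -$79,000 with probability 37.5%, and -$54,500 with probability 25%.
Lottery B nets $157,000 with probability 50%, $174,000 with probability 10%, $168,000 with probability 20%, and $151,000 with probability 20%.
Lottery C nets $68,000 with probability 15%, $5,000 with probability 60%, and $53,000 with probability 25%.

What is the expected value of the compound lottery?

$33,226.25

EV(A) = 0.375 × 159000 + 0.375 × (-79000) + 0.25 × (-54500) = 59625 − 29625 − 13625 = 16375
EV(B) = 0.5 × 157000 + 0.1 × 174000 + 0.2 × 168000 + 0.2 × 151000 = 78500 + 17400 + 33600 + 30200 = 159700
EV(C) = 0.15 × 68000 + 0.6 × 5000 + 0.25 × 53000 = 10200 + 3000 + 13250 = 26450
Overall = 0.65 × 16375 + 0.1 × 159700 + 0.25 × 26450 = 10643.75 + 15970 + 6612.5 = 33226.25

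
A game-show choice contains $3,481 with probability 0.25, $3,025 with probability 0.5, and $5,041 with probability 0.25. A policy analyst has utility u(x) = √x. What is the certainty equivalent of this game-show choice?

E[u] = 0.25·√3481 + 0.5·√3025 + 0.25·√5041 = 0.25·59 + 0.5·55 + 0.25·71 = 60
CE = (60)² = 3600

$3,600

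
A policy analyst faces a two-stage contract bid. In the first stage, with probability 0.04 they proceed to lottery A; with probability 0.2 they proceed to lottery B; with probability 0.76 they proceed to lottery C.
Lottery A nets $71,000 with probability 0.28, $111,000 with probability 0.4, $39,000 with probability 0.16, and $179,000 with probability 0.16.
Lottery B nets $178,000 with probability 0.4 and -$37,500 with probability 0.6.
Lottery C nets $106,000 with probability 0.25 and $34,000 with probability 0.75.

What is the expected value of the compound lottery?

EV(A) = 0.28 × 71000 + 0.4 × 111000 + 0.16 × 39000 + 0.16 × 179000 = 19880 + 44400 + 6240 + 28640 = 99160
EV(B) = 0.4 × 178000 + 0.6 × (-37500) = 71200 − 22500 = 48700
EV(C) = 0.25 × 106000 + 0.75 × 34000 = 26500 + 25500 = 52000
Overall = 0.04 × 99160 + 0.2 × 48700 + 0.76 × 52000 = 3966.4 + 9740 + 39520 = 53226.4

$53,226.40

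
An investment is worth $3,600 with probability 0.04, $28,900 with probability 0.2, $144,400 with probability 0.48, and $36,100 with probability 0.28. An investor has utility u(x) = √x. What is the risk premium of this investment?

E[u] = 0.04·√3600 + 0.2·√28900 + 0.48·√144400 + 0.28·√36100 = 0.04·60 + 0.2·170 + 0.48·380 + 0.28·190 = 272
CE = (272)² = 73984
Risk premium = EV − CE = 85344 − 73984 = 11360

$11,360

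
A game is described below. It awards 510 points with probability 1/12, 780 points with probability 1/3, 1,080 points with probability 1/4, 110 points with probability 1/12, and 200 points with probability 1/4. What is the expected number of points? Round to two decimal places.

631.67 points

EV = 1/12 × 510 + 1/3 × 780 + 1/4 × 1080 + 1/12 × 110 + 1/4 × 200 = 42.5 + 260 + 270 + 9.1667 + 50 = 631.6667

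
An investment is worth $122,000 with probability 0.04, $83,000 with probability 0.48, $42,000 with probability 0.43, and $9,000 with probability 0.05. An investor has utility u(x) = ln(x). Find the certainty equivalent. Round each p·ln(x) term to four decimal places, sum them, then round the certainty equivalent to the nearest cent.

E[u] = 0.04·ln(122000) + 0.48·ln(83000) + 0.43·ln(42000) + 0.05·ln(9000) = 0.4685 + 5.4368 + 4.5775 + 0.4552 = 10.9380
CE = e^10.9380 ≈ 56274.68

$56,274.68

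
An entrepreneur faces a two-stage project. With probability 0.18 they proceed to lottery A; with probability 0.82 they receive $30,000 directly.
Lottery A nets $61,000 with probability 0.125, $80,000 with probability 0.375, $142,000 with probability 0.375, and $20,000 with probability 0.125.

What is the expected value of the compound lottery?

EV(A) = 0.125 × 61000 + 0.375 × 80000 + 0.375 × 142000 + 0.125 × 20000 = 7625 + 30000 + 53250 + 2500 = 93375
Branch B: 30000 (certain)
Overall = 0.18 × 93375 + 0.82 × 30000 = 16807.5 + 24600 = 41407.5

$41,407.50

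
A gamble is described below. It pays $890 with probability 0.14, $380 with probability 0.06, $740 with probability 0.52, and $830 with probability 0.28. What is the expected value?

EV = 0.14 × 890 + 0.06 × 380 + 0.52 × 740 + 0.28 × 830 = 124.6 + 22.8 + 384.8 + 232.4 = 764.6

$764.60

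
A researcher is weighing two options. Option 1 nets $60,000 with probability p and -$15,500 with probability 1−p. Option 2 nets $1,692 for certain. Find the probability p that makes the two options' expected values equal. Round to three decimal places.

p·60000 + (1−p)·(-15500) = 1692
75500p − 15500 = 1692
p = (1692 + 15500) / 75500

p = 0.228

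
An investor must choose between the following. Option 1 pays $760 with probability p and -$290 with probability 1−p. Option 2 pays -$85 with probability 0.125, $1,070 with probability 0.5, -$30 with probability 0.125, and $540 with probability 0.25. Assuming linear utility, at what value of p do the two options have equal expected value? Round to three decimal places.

EV(Option 2) = 0.125 × (-85) + 0.5 × 1070 + 0.125 × (-30) + 0.25 × 540 = -10.625 + 535 − 3.75 + 135 = 655.625
p·760 + (1−p)·(-290) = 655.625
1050p − 290 = 655.625
p = (655.625 + 290) / 1050

p = 0.901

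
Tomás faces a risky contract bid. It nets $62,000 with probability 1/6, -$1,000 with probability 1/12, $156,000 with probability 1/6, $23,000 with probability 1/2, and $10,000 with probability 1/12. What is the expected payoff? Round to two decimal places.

$48,583.33

EV = 1/6 × 62000 + 1/12 × (-1000) + 1/6 × 156000 + 1/2 × 23000 + 1/12 × 10000 = 10333.3333 − 83.3333 + 26000 + 11500 + 833.3333 = 48583.3333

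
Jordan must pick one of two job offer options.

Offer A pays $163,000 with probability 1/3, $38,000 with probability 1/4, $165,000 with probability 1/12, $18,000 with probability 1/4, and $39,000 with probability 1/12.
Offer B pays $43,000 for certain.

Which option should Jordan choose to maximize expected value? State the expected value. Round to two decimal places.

Offer A ($85,333.33)

Offer A = 1/3 × 163000 + 1/4 × 38000 + 1/12 × 165000 + 1/4 × 18000 + 1/12 × 39000 = 54333.3333 + 9500 + 13750 + 4500 + 3250 = 85333.3333
Offer B: 43000 (certain)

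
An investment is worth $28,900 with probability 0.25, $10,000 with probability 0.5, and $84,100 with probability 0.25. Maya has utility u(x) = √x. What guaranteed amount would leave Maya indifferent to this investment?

E[u] = 0.25·√28900 + 0.5·√10000 + 0.25·√84100 = 0.25·170 + 0.5·100 + 0.25·290 = 165
CE = (165)² = 27225

$27,225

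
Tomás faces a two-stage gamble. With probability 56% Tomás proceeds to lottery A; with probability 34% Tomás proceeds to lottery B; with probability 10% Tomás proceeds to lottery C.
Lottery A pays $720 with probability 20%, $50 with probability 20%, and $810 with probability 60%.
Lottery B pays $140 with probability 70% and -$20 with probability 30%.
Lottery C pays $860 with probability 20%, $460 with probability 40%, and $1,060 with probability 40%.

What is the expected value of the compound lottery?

$467.68

EV(A) = 0.2 × 720 + 0.2 × 50 + 0.6 × 810 = 144 + 10 + 486 = 640
EV(B) = 0.7 × 140 + 0.3 × (-20) = 98 − 6 = 92
EV(C) = 0.2 × 860 + 0.4 × 460 + 0.4 × 1060 = 172 + 184 + 424 = 780
Overall = 0.56 × 640 + 0.34 × 92 + 0.1 × 780 = 358.4 + 31.28 + 78 = 467.68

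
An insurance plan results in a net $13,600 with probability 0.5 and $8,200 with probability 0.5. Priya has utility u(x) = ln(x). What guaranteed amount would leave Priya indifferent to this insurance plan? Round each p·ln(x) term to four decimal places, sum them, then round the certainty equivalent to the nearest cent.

E[u] = 0.5·ln(13600) + 0.5·ln(8200) = 4.7589 + 4.5059 = 9.2648
CE = e^9.2648 ≈ 10559.70

$10,559.70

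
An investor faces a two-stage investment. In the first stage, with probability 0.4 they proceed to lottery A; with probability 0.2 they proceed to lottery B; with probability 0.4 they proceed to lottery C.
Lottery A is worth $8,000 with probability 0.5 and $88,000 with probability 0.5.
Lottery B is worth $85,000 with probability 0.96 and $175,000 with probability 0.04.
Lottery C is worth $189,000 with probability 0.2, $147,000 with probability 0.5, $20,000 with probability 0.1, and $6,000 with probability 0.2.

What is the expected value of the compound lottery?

EV(A) = 0.5 × 8000 + 0.5 × 88000 = 4000 + 44000 = 48000
EV(B) = 0.96 × 85000 + 0.04 × 175000 = 81600 + 7000 = 88600
EV(C) = 0.2 × 189000 + 0.5 × 147000 + 0.1 × 20000 + 0.2 × 6000 = 37800 + 73500 + 2000 + 1200 = 114500
Overall = 0.4 × 48000 + 0.2 × 88600 + 0.4 × 114500 = 19200 + 17720 + 45800 = 82720

$82,720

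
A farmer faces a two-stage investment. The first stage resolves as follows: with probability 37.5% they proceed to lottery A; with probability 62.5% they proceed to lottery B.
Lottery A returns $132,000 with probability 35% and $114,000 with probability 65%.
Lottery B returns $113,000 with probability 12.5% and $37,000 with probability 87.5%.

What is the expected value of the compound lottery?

EV(A) = 0.35 × 132000 + 0.65 × 114000 = 46200 + 74100 = 120300
EV(B) = 0.125 × 113000 + 0.875 × 37000 = 14125 + 32375 = 46500
Overall = 0.375 × 120300 + 0.625 × 46500 = 45112.5 + 29062.5 = 74175

$74,175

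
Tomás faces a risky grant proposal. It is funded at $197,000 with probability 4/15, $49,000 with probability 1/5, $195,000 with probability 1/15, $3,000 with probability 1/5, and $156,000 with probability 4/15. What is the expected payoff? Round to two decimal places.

EV = 4/15 × 197000 + 1/5 × 49000 + 1/15 × 195000 + 1/5 × 3000 + 4/15 × 156000 = 52533.3333 + 9800 + 13000 + 600 + 41600 = 117533.3333

$117,533.33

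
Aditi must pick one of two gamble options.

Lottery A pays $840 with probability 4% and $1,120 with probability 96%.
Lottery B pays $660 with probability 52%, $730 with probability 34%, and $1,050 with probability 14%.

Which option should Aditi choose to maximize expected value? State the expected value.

Lottery A = 0.04 × 840 + 0.96 × 1120 = 33.6 + 1075.2 = 1108.8
Lottery B = 0.52 × 660 + 0.34 × 730 + 0.14 × 1050 = 343.2 + 248.2 + 147 = 738.4

Lottery A ($1,108.80)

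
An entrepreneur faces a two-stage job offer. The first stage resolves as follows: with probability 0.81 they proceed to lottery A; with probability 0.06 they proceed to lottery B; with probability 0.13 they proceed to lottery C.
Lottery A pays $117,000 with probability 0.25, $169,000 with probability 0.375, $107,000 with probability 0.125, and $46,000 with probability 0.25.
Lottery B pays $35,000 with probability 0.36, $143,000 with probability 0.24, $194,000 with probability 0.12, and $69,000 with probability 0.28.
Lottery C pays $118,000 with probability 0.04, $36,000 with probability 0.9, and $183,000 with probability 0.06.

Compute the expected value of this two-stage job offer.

$106,799.20

EV(A) = 0.25 × 117000 + 0.375 × 169000 + 0.125 × 107000 + 0.25 × 46000 = 29250 + 63375 + 13375 + 11500 = 117500
EV(B) = 0.36 × 35000 + 0.24 × 143000 + 0.12 × 194000 + 0.28 × 69000 = 12600 + 34320 + 23280 + 19320 = 89520
EV(C) = 0.04 × 118000 + 0.9 × 36000 + 0.06 × 183000 = 4720 + 32400 + 10980 = 48100
Overall = 0.81 × 117500 + 0.06 × 89520 + 0.13 × 48100 = 95175 + 5371.2 + 6253 = 106799.2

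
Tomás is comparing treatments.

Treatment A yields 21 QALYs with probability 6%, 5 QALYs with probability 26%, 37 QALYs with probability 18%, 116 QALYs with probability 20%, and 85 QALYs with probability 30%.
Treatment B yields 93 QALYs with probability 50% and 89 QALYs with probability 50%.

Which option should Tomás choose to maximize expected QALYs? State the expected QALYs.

Treatment B (91 QALYs)

Treatment A = 0.06 × 21 + 0.26 × 5 + 0.18 × 37 + 0.2 × 116 + 0.3 × 85 = 1.26 + 1.3 + 6.66 + 23.2 + 25.5 = 57.92
Treatment B = 0.5 × 93 + 0.5 × 89 = 46.5 + 44.5 = 91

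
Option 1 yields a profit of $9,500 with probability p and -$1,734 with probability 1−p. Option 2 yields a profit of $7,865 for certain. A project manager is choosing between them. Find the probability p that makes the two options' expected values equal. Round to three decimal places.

p·9500 + (1−p)·(-1734) = 7865
11234p − 1734 = 7865
p = (7865 + 1734) / 11234

p = 0.854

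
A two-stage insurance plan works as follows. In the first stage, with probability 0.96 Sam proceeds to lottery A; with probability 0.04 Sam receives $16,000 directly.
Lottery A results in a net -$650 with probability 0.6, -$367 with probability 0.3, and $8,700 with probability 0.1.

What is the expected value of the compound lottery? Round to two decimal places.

EV(A) = 0.6 × (-650) + 0.3 × (-367) + 0.1 × 8700 = -390 − 110.1 + 870 = 369.9
Branch B: 16000 (certain)
Overall = 0.96 × 369.9 + 0.04 × 16000 = 355.104 + 640 = 995.104

$995.10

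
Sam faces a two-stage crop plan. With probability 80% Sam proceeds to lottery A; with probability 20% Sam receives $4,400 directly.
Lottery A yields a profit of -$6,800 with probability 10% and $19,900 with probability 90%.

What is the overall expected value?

$14,664

EV(A) = 0.1 × (-6800) + 0.9 × 19900 = -680 + 17910 = 17230
Branch B: 4400 (certain)
Overall = 0.8 × 17230 + 0.2 × 4400 = 13784 + 880 = 14664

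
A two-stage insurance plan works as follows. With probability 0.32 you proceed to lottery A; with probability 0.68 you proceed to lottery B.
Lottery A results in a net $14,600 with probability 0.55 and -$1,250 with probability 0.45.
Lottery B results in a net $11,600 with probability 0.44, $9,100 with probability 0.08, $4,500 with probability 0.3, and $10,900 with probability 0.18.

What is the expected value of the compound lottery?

$8,607.52

EV(A) = 0.55 × 14600 + 0.45 × (-1250) = 8030 − 562.5 = 7467.5
EV(B) = 0.44 × 11600 + 0.08 × 9100 + 0.3 × 4500 + 0.18 × 10900 = 5104 + 728 + 1350 + 1962 = 9144
Overall = 0.32 × 7467.5 + 0.68 × 9144 = 2389.6 + 6217.92 = 8607.52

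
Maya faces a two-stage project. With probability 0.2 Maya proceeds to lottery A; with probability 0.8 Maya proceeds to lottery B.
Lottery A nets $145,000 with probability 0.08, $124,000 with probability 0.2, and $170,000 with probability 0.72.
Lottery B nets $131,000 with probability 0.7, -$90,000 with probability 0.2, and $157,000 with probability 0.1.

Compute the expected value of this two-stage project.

EV(A) = 0.08 × 145000 + 0.2 × 124000 + 0.72 × 170000 = 11600 + 24800 + 122400 = 158800
EV(B) = 0.7 × 131000 + 0.2 × (-90000) + 0.1 × 157000 = 91700 − 18000 + 15700 = 89400
Overall = 0.2 × 158800 + 0.8 × 89400 = 31760 + 71520 = 103280

$103,280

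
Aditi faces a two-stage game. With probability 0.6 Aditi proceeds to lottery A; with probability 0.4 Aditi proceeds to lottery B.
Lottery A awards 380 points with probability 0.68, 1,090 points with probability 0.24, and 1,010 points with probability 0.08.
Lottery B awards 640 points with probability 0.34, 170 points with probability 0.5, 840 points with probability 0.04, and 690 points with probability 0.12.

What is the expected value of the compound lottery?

EV(A) = 0.68 × 380 + 0.24 × 1090 + 0.08 × 1010 = 258.4 + 261.6 + 80.8 = 600.8
EV(B) = 0.34 × 640 + 0.5 × 170 + 0.04 × 840 + 0.12 × 690 = 217.6 + 85 + 33.6 + 82.8 = 419
Overall = 0.6 × 600.8 + 0.4 × 419 = 360.48 + 167.6 = 528.08

528.08 points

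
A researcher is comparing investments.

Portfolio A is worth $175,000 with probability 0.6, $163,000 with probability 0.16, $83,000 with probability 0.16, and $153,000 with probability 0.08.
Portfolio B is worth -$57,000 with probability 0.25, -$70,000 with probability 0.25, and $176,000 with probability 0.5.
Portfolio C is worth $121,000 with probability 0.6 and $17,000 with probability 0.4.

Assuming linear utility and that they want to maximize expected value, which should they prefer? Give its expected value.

Portfolio A = 0.6 × 175000 + 0.16 × 163000 + 0.16 × 83000 + 0.08 × 153000 = 105000 + 26080 + 13280 + 12240 = 156600
Portfolio B = 0.25 × (-57000) + 0.25 × (-70000) + 0.5 × 176000 = -14250 − 17500 + 88000 = 56250
Portfolio C = 0.6 × 121000 + 0.4 × 17000 = 72600 + 6800 = 79400

Portfolio A ($156,600)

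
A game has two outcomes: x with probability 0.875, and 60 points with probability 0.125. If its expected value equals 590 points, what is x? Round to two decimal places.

0.875·x + 0.125·60 = 590
0.875·x = 590 − 7.5 = 582.5
x = 582.5 / 0.875 = 665.7143

x = 665.71 points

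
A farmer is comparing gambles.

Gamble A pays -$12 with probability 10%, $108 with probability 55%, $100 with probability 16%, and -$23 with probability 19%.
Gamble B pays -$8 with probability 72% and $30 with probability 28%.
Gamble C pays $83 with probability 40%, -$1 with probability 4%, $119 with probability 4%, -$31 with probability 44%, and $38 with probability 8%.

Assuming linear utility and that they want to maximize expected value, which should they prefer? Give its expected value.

Gamble A = 0.1 × (-12) + 0.55 × 108 + 0.16 × 100 + 0.19 × (-23) = -1.2 + 59.4 + 16 − 4.37 = 69.83
Gamble B = 0.72 × (-8) + 0.28 × 30 = -5.76 + 8.4 = 2.64
Gamble C = 0.4 × 83 + 0.04 × (-1) + 0.04 × 119 + 0.44 × (-31) + 0.08 × 38 = 33.2 − 0.04 + 4.76 − 13.64 + 3.04 = 27.32

Gamble A ($69.83)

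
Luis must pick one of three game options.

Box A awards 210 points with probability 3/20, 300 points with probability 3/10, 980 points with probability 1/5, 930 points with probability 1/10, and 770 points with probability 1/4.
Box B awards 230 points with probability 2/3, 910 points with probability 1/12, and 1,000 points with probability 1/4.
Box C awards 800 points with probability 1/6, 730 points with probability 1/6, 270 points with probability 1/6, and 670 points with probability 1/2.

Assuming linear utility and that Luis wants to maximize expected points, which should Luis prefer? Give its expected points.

Box A = 3/20 × 210 + 3/10 × 300 + 1/5 × 980 + 1/10 × 930 + 1/4 × 770 = 31.5 + 90 + 196 + 93 + 192.5 = 603
Box B = 2/3 × 230 + 1/12 × 910 + 1/4 × 1000 = 153.3333 + 75.8333 + 250 = 479.1667
Box C = 1/6 × 800 + 1/6 × 730 + 1/6 × 270 + 1/2 × 670 = 133.3333 + 121.6667 + 45 + 335 = 635

Box C (635 points)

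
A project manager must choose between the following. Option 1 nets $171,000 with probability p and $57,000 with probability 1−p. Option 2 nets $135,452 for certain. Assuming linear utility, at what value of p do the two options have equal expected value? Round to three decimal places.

p = 0.688

p·171000 + (1−p)·57000 = 135452
114000p + 57000 = 135452
p = (135452 − 57000) / 114000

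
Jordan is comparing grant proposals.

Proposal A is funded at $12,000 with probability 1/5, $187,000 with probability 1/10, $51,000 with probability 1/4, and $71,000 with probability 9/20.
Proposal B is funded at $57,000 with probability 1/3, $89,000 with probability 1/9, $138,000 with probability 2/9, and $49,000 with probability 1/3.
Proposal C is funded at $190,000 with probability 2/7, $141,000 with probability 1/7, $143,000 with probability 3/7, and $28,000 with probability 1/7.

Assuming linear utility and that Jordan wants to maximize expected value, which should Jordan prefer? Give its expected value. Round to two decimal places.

Proposal A = 1/5 × 12000 + 1/10 × 187000 + 1/4 × 51000 + 9/20 × 71000 = 2400 + 18700 + 12750 + 31950 = 65800
Proposal B = 1/3 × 57000 + 1/9 × 89000 + 2/9 × 138000 + 1/3 × 49000 = 19000 + 9888.8889 + 30666.6667 + 16333.3333 = 75888.8889
Proposal C = 2/7 × 190000 + 1/7 × 141000 + 3/7 × 143000 + 1/7 × 28000 = 54285.7143 + 20142.8571 + 61285.7143 + 4000 = 139714.2857

Proposal C ($139,714.29)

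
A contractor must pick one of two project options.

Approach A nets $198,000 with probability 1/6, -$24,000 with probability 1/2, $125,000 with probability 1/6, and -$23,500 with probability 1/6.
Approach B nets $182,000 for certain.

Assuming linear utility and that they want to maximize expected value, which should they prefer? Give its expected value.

Approach B ($182,000)

Approach A = 1/6 × 198000 + 1/2 × (-24000) + 1/6 × 125000 + 1/6 × (-23500) = 33000 − 12000 + 20833.3333 − 3916.6667 = 37916.6667
Approach B: 182000 (certain)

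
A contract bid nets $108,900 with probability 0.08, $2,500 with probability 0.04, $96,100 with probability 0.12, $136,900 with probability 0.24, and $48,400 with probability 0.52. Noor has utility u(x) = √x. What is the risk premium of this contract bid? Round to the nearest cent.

E[u] = 0.08·√108900 + 0.04·√2500 + 0.12·√96100 + 0.24·√136900 + 0.52·√48400 = 0.08·330 + 0.04·50 + 0.12·310 + 0.24·370 + 0.52·220 = 268.8
CE = (268.8)² = 72253.44
Risk premium = EV − CE = 78368 − 72253.44 = 6114.56

$6,114.56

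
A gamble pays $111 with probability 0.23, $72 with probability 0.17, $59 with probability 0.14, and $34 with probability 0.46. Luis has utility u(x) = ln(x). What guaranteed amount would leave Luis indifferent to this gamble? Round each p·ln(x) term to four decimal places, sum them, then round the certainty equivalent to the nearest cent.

$54.77

E[u] = 0.23·ln(111) + 0.17·ln(72) + 0.14·ln(59) + 0.46·ln(34) = 1.0832 + 0.7270 + 0.5709 + 1.6221 = 4.0032
CE = e^4.0032 ≈ 54.77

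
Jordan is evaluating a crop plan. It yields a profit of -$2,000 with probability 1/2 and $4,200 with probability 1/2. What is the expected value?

$1,100

EV = 1/2 × (-2000) + 1/2 × 4200 = -1000 + 2100 = 1100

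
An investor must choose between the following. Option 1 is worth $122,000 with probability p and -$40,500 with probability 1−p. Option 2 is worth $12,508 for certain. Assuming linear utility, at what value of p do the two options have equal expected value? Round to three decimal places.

p = 0.326

p·122000 + (1−p)·(-40500) = 12508
162500p − 40500 = 12508
p = (12508 + 40500) / 162500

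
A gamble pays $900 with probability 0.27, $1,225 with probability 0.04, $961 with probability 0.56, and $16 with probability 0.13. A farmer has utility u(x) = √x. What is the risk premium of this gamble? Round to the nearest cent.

$82.58

E[u] = 0.27·√900 + 0.04·√1225 + 0.56·√961 + 0.13·√16 = 0.27·30 + 0.04·35 + 0.56·31 + 0.13·4 = 27.38
CE = (27.38)² = 749.6644
Risk premium = EV − CE = 832.24 − 749.6644 = 82.5756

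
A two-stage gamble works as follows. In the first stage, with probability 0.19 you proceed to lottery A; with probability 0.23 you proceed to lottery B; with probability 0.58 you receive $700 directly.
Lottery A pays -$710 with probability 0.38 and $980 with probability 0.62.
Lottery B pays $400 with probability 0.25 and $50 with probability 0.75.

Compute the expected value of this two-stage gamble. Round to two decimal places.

EV(A) = 0.38 × (-710) + 0.62 × 980 = -269.8 + 607.6 = 337.8
EV(B) = 0.25 × 400 + 0.75 × 50 = 100 + 37.5 = 137.5
Branch C: 700 (certain)
Overall = 0.19 × 337.8 + 0.23 × 137.5 + 0.58 × 700 = 64.182 + 31.625 + 406 = 501.807

$501.81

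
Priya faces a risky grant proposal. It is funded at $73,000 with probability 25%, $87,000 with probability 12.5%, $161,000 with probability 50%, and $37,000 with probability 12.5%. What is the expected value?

$114,250

EV = 0.25 × 73000 + 0.125 × 87000 + 0.5 × 161000 + 0.125 × 37000 = 18250 + 10875 + 80500 + 4625 = 114250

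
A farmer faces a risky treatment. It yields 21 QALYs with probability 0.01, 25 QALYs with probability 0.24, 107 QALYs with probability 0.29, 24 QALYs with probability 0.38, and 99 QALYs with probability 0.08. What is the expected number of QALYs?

EV = 0.01 × 21 + 0.24 × 25 + 0.29 × 107 + 0.38 × 24 + 0.08 × 99 = 0.21 + 6 + 31.03 + 9.12 + 7.92 = 54.28

54.28 QALYs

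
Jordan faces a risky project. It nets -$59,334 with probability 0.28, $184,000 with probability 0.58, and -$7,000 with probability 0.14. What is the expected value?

$89,126.48

EV = 0.28 × (-59334) + 0.58 × 184000 + 0.14 × (-7000) = -16613.52 + 106720 − 980 = 89126.48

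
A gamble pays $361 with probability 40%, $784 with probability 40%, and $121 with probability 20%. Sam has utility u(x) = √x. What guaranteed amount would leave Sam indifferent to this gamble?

E[u] = 0.4·√361 + 0.4·√784 + 0.2·√121 = 0.4·19 + 0.4·28 + 0.2·11 = 21
CE = (21)² = 441

$441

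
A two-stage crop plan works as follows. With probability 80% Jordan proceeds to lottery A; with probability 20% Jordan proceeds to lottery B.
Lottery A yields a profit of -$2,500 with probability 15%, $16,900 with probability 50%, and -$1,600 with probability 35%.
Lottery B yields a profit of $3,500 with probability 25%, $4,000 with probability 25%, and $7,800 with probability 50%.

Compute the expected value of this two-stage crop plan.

$7,167

EV(A) = 0.15 × (-2500) + 0.5 × 16900 + 0.35 × (-1600) = -375 + 8450 − 560 = 7515
EV(B) = 0.25 × 3500 + 0.25 × 4000 + 0.5 × 7800 = 875 + 1000 + 3900 = 5775
Overall = 0.8 × 7515 + 0.2 × 5775 = 6012 + 1155 = 7167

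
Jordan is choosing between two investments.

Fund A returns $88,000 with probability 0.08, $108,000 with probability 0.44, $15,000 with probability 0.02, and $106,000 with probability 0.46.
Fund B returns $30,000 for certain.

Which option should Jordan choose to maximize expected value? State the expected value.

Fund A = 0.08 × 88000 + 0.44 × 108000 + 0.02 × 15000 + 0.46 × 106000 = 7040 + 47520 + 300 + 48760 = 103620
Fund B: 30000 (certain)

Fund A ($103,620)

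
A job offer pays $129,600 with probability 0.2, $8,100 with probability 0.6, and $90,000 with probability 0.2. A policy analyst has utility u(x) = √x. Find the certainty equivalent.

E[u] = 0.2·√129600 + 0.6·√8100 + 0.2·√90000 = 0.2·360 + 0.6·90 + 0.2·300 = 186
CE = (186)² = 34596

$34,596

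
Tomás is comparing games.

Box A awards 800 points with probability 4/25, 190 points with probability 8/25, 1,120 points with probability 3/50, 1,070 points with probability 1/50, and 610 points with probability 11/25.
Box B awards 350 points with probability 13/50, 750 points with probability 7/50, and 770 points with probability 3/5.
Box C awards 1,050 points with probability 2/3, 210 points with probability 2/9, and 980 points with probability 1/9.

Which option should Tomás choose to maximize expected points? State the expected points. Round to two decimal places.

Box C (855.56 points)

Box A = 4/25 × 800 + 8/25 × 190 + 3/50 × 1120 + 1/50 × 1070 + 11/25 × 610 = 128 + 60.8 + 67.2 + 21.4 + 268.4 = 545.8
Box B = 13/50 × 350 + 7/50 × 750 + 3/5 × 770 = 91 + 105 + 462 = 658
Box C = 2/3 × 1050 + 2/9 × 210 + 1/9 × 980 = 700 + 46.6667 + 108.8889 = 855.5556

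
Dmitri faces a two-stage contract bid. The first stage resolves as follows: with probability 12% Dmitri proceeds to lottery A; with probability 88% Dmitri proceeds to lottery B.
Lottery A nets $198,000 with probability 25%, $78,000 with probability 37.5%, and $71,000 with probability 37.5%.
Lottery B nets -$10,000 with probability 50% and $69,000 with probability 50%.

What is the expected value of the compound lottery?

$38,605

EV(A) = 0.25 × 198000 + 0.375 × 78000 + 0.375 × 71000 = 49500 + 29250 + 26625 = 105375
EV(B) = 0.5 × (-10000) + 0.5 × 69000 = -5000 + 34500 = 29500
Overall = 0.12 × 105375 + 0.88 × 29500 = 12645 + 25960 = 38605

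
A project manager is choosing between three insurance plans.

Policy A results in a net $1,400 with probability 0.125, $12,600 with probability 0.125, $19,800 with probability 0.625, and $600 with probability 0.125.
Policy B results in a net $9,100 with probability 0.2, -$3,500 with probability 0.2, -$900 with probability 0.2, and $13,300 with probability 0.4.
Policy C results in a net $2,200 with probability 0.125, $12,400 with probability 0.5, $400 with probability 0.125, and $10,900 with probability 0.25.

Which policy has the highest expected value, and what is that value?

Policy A = 0.125 × 1400 + 0.125 × 12600 + 0.625 × 19800 + 0.125 × 600 = 175 + 1575 + 12375 + 75 = 14200
Policy B = 0.2 × 9100 + 0.2 × (-3500) + 0.2 × (-900) + 0.4 × 13300 = 1820 − 700 − 180 + 5320 = 6260
Policy C = 0.125 × 2200 + 0.5 × 12400 + 0.125 × 400 + 0.25 × 10900 = 275 + 6200 + 50 + 2725 = 9250

Policy A ($14,200)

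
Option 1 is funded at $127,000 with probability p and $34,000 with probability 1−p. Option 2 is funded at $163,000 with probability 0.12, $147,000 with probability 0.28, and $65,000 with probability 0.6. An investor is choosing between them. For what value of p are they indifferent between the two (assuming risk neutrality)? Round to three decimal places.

EV(Option 2) = 0.12 × 163000 + 0.28 × 147000 + 0.6 × 65000 = 19560 + 41160 + 39000 = 99720
p·127000 + (1−p)·34000 = 99720
93000p + 34000 = 99720
p = (99720 − 34000) / 93000

p = 0.707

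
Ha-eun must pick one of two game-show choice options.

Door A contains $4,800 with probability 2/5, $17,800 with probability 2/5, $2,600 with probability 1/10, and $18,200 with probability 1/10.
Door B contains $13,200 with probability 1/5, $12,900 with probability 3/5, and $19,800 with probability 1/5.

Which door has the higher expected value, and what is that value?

Door A = 2/5 × 4800 + 2/5 × 17800 + 1/10 × 2600 + 1/10 × 18200 = 1920 + 7120 + 260 + 1820 = 11120
Door B = 1/5 × 13200 + 3/5 × 12900 + 1/5 × 19800 = 2640 + 7740 + 3960 = 14340

Door B ($14,340)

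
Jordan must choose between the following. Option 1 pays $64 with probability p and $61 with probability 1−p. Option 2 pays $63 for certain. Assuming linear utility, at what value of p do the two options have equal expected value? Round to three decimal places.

p = 0.667

p·64 + (1−p)·61 = 63
3p + 61 = 63
p = (63 − 61) / 3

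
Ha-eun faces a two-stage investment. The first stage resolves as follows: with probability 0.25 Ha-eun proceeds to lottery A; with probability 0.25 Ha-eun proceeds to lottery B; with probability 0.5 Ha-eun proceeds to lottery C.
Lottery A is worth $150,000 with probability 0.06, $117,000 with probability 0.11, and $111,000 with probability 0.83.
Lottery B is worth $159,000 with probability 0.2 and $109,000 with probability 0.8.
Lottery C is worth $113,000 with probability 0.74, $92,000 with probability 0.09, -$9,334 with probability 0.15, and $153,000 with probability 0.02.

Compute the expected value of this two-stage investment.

EV(A) = 0.06 × 150000 + 0.11 × 117000 + 0.83 × 111000 = 9000 + 12870 + 92130 = 114000
EV(B) = 0.2 × 159000 + 0.8 × 109000 = 31800 + 87200 = 119000
EV(C) = 0.74 × 113000 + 0.09 × 92000 + 0.15 × (-9334) + 0.02 × 153000 = 83620 + 8280 − 1400.1 + 3060 = 93559.9
Overall = 0.25 × 114000 + 0.25 × 119000 + 0.5 × 93559.9 = 28500 + 29750 + 46779.95 = 105029.95

$105,029.95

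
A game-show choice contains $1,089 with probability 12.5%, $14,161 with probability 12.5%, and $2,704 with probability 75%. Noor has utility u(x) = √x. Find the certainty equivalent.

$3,364

E[u] = 0.125·√1089 + 0.125·√14161 + 0.75·√2704 = 0.125·33 + 0.125·119 + 0.75·52 = 58
CE = (58)² = 3364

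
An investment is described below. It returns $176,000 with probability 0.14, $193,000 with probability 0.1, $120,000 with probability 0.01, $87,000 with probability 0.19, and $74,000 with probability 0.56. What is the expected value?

$103,110

EV = 0.14 × 176000 + 0.1 × 193000 + 0.01 × 120000 + 0.19 × 87000 + 0.56 × 74000 = 24640 + 19300 + 1200 + 16530 + 41440 = 103110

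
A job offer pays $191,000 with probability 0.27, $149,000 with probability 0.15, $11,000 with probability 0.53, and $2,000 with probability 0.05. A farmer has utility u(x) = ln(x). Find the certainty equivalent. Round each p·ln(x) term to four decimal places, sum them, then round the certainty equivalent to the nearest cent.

$32,273.44

E[u] = 0.27·ln(191000) + 0.15·ln(149000) + 0.53·ln(11000) + 0.05·ln(2000) = 3.2832 + 1.7868 + 4.9320 + 0.3800 = 10.3820
CE = e^10.3820 ≈ 32273.44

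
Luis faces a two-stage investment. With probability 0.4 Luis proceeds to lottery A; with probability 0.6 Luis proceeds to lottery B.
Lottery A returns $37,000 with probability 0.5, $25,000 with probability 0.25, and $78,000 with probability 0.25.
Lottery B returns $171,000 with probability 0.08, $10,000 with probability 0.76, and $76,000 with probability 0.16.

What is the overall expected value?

$37,764

EV(A) = 0.5 × 37000 + 0.25 × 25000 + 0.25 × 78000 = 18500 + 6250 + 19500 = 44250
EV(B) = 0.08 × 171000 + 0.76 × 10000 + 0.16 × 76000 = 13680 + 7600 + 12160 = 33440
Overall = 0.4 × 44250 + 0.6 × 33440 = 17700 + 20064 = 37764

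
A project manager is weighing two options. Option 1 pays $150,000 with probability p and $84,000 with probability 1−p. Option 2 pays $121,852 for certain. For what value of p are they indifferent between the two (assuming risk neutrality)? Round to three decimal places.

p = 0.574

p·150000 + (1−p)·84000 = 121852
66000p + 84000 = 121852
p = (121852 − 84000) / 66000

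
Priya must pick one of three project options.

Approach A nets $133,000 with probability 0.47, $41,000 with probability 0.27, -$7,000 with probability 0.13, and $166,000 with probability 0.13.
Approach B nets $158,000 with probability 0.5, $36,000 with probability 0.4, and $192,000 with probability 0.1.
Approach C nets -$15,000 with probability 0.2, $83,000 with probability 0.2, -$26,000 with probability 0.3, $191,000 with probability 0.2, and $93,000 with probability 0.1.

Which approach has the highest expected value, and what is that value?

Approach B ($112,600)

Approach A = 0.47 × 133000 + 0.27 × 41000 + 0.13 × (-7000) + 0.13 × 166000 = 62510 + 11070 − 910 + 21580 = 94250
Approach B = 0.5 × 158000 + 0.4 × 36000 + 0.1 × 192000 = 79000 + 14400 + 19200 = 112600
Approach C = 0.2 × (-15000) + 0.2 × 83000 + 0.3 × (-26000) + 0.2 × 191000 + 0.1 × 93000 = -3000 + 16600 − 7800 + 38200 + 9300 = 53300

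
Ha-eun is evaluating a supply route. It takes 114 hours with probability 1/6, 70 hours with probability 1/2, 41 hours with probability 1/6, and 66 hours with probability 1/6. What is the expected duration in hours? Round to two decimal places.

71.83 hours

EV = 1/6 × 114 + 1/2 × 70 + 1/6 × 41 + 1/6 × 66 = 19 + 35 + 6.8333 + 11 = 71.8333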